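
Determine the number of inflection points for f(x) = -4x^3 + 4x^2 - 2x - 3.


Inflection points occur where f''(x) = 0 and concavity changes.
f(x) = -4x^3 + 4x^2 - 2x - 3
f'(x) = -12x^2 + 8x - 2
f''(x) = -24x + 8
Set f''(x) = 0:
-24x + 8 = 0
x = -8 / (-24) = 1/3
Since f''(x) is linear (degree 1), it changes sign at this point.
Therefore there is exactly 1 inflection point.

1


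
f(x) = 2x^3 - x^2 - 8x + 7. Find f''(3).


First derivative:
f'(x) = 6x^2 - 2x - 8
Second derivative:
f''(x) = 12x - 2
Substitute x = 3:
f''(3) = 12 * 3 - 2
= 36 - 2
= 34

34


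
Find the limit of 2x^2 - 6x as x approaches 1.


Since polynomials are continuous, we use direct substitution.
lim(x->1) of 2x^2 - 6x
= 2 * 1^2 - 6 * 1 + 0
= 2 - 6 + 0
= -4

-4


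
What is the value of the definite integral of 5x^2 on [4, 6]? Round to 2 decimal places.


Find the antiderivative of 5x^2:
F(x) = 5/3 * x^3
Apply the Fundamental Theorem of Calculus:
F(6) - F(4)
= 5/3 * 6^3 - 5/3 * 4^3
= 5/3 * (216 - 64)
= 5/3 * 152
= 760/3 ≈ 253.33

253.33


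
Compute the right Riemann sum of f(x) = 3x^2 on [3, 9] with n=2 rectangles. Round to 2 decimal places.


Right Riemann sum uses right endpoints of each subinterval.
Interval: [3, 9], n = 2
dx = (9 - 3) / 2 = 3
Right endpoints: [6, 9]
f values: [108, 243]
Sum = dx * (sum of f values)
= 3 * 351
= 1053 = 1053.00

1053.00


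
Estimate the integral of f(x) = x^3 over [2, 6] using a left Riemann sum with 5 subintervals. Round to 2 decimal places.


Left Riemann sum uses left endpoints of each subinterval.
Interval: [2, 6], n = 5
dx = (6 - 2) / 5 = 4/5
Left endpoints: [2, 14/5, 18/5, 22/5, 26/5]
f values: [8, 2744/125, 5832/125, 10648/125, 17576/125]
Sum = dx * (sum of f values)
= 4/5 * 1512/5
= 6048/25 = 241.92

241.92


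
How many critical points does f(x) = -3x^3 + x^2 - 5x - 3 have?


Find where f'(x) = 0:
f(x) = -3x^3 + x^2 - 5x - 3
f'(x) = -9x^2 + 2x - 5
This is a quadratic in x. Use the discriminant to count real roots.
Discriminant = (2)^2 - 4 * (-9) * (-5)
= 4 - 180
= -176
Since discriminant < 0, f'(x) = 0 has no real solutions.
Number of critical points: 0

0


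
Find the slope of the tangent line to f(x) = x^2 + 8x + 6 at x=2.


The slope of the tangent line equals f'(x) at the point.
f(x) = x^2 + 8x + 6
f'(x) = 2x + 8
At x = 2:
f'(2) = 2 * 2 + 8
= 4 + 8
= 12

12


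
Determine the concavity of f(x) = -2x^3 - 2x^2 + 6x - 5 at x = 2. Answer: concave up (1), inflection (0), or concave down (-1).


Concavity is determined by the sign of f''(x).
f(x) = -2x^3 - 2x^2 + 6x - 5
f'(x) = -6x^2 - 4x + 6
f''(x) = -12x - 4
f''(2) = -12 * 2 - 4
= -24 - 4
= -28
Since f''(2) < 0, the function is concave down (-1)

-1


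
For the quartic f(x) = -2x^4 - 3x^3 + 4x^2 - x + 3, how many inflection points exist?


Inflection points occur where f''(x) = 0 and concavity changes.
f(x) = -2x^4 - 3x^3 + 4x^2 - x + 3
f'(x) = -8x^3 - 9x^2 + 8x - 1
f''(x) = -24x^2 - 18x + 8
This is a quadratic in x. Use the discriminant to count real roots.
Discriminant = (-18)^2 - 4 * (-24) * 8
= 324 - (-768)
= 1092
Since discriminant > 0, f''(x) = 0 has 2 distinct real solutions.
A quadratic with two distinct real roots changes sign at each root, so concavity changes at both.
Number of inflection points: 2

2


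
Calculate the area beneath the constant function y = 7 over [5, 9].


The area under a constant function y = 7 is a rectangle.
Width = 9 - 5 = 4
Height = 7
Area = width * height
= 4 * 7
= 28

28


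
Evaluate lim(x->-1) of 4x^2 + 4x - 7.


Since polynomials are continuous, we use direct substitution.
lim(x->-1) of 4x^2 + 4x - 7
= 4 * (-1)^2 + 4 * (-1) - 7
= 4 - 4 - 7
= -7

-7


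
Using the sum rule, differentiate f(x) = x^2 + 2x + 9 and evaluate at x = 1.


Differentiate term by term using power and sum rules:
f(x) = x^2 + 2x + 9
f'(x) = 2x + 2
Substitute x = 1:
f'(1) = 2 * 1 + 2
= 2 + 2
= 4

4


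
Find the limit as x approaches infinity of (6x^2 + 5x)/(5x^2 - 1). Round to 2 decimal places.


For limits at infinity with equal-degree polynomials,
we compare leading coefficients.
Numerator leading term: 6x^2
Denominator leading term: 5x^2
Divide both by x^2:
lim = (6 + 5/x) / (5 - 1/x^2)
As x -> infinity, the 1/x and 1/x^2 terms vanish:
= 6/5 = 1.20

1.20


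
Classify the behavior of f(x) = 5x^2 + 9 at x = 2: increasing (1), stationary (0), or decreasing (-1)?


Compute f'(x) to determine behavior:
f'(x) = 10x
f'(2) = 10 * 2 + 0
= 20 + 0
= 20
Since f'(2) > 0, the function is increasing (1)

1


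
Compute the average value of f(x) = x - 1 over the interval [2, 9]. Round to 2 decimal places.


Average value = 1/(b-a) * integral from a to b of f(x) dx
First compute the integral of x - 1:
F(x) = (1/2)x^2 - x
F(9) = 1/2 * 81 - 1 * 9 = 63/2
F(2) = 1/2 * 4 - 1 * 2 = 0
Integral = 63/2 - 0 = 63/2
Average = (63/2) / (9 - 2) = (63/2) / 7
= 9/2 = 4.50

4.50


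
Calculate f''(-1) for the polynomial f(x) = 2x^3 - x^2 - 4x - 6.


First derivative:
f'(x) = 6x^2 - 2x - 4
Second derivative:
f''(x) = 12x - 2
Substitute x = -1:
f''(-1) = 12 * (-1) - 2
= -12 - 2
= -14

-14


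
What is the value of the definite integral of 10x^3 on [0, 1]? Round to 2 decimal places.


Find the antiderivative of 10x^3:
F(x) = 10/4 * x^4
Apply the Fundamental Theorem of Calculus:
F(1) - F(0)
= 10/4 * 1^4 - 10/4 * 0^4
= 10/4 * (1 - 0)
= 10/4 * 1
= 5/2 = 2.50

2.50


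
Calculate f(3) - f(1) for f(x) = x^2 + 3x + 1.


Net change = f(b) - f(a)
f(x) = x^2 + 3x + 1
Compute f(3):
f(3) = 1 * 3^2 + 3 * 3 + 1
= 9 + 9 + 1
= 19
Compute f(1):
f(1) = 1 * 1^2 + 3 * 1 + 1
= 1 + 3 + 1
= 5
Net change = 19 - 5 = 14

14


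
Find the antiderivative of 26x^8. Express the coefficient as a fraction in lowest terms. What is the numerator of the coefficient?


Apply the power rule for integration:
integral of ax^n dx = a/(n+1) * x^(n+1) + C
integral of 26x^8 dx
= 26/9 * x^9 + C
The coefficient in lowest terms is 26/9, and its numerator is 26

26


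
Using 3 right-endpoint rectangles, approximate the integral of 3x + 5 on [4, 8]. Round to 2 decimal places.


Right Riemann sum uses right endpoints of each subinterval.
Interval: [4, 8], n = 3
dx = (8 - 4) / 3 = 4/3
Right endpoints: [16/3, 20/3, 8]
f values: [21, 25, 29]
Sum = dx * (sum of f values)
= 4/3 * 75
= 100 = 100.00

100.00


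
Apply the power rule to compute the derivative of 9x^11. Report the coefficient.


We apply the power rule: d/dx [ax^n] = a*n * x^(n-1)
d/dx [9x^11]
= 9 * 11 * x^(11-1)
= 99x^10
The coefficient is 99

99


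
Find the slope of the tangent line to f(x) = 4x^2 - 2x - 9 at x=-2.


The slope of the tangent line equals f'(x) at the point.
f(x) = 4x^2 - 2x - 9
f'(x) = 8x - 2
At x = -2:
f'(-2) = 8 * (-2) - 2
= -16 - 2
= -18

-18


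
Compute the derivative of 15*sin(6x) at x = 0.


Apply the chain rule to differentiate 15*sin(6x):
d/dx [15*sin(6x)]
= 15 * cos(6x) * d/dx(6x)
= 15 * 6 * cos(6x)
= 90 * cos(6x)
Evaluate at x = 0:
= 90 * cos(0)
= 90 * 1
= 90

90


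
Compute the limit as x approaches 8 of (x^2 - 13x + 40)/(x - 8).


Direct substitution gives 0/0, so we factor the numerator.
Factor: (x^2 - 13x + 40) = (x - 8)(x - 5)
Cancel the common factor (x - 8):
(x^2 - 13x + 40)/(x - 8) = (x - 5)
Now substitute x = 8:
= (8) - (5) = 3

3


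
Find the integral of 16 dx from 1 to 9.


The integral of a constant k over [a, b] equals k * (b - a).
integral from 1 to 9 of 16 dx
= 16 * (9 - 1)
= 16 * 8
= 128

128


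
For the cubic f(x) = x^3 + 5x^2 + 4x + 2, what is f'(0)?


Differentiate f(x) = x^3 + 5x^2 + 4x + 2 term by term:
f'(x) = 3x^2 + 10x + 4
Substitute x = 0:
f'(0) = 3 * 0^2 + 10 * 0 + 4
= 0 + 0 + 4
= 4

4


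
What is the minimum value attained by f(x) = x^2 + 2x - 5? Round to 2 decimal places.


For a quadratic f(x) = ax^2 + bx + c with a > 0, the minimum is at the vertex.
Vertex x-coordinate: x = -b/(2a)
x = -(2) / (2 * 1)
x = -2/2 = -1
Substitute back to find the minimum value:
f(-1) = 1 * (-1)^2 + 2 * (-1) - 5
= 1 - 2 - 5
= -6 = -6.00

-6.00


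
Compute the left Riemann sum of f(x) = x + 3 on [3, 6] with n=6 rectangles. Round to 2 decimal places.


Left Riemann sum uses left endpoints of each subinterval.
Interval: [3, 6], n = 6
dx = (6 - 3) / 6 = 1/2
Left endpoints: [3, 7/2, 4, 9/2, 5, 11/2]
f values: [6, 13/2, 7, 15/2, 8, 17/2]
Sum = dx * (sum of f values)
= 1/2 * 87/2
= 87/4 = 21.75

21.75


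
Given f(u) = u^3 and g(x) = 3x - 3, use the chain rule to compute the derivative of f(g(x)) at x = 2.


Using the chain rule: (f(g(x)))' = f'(g(x)) * g'(x)
First, find g(2):
g(2) = 3 * 2 - 3 = 3
Next, f'(u) = 3u^2
And g'(x) = 3
So f'(g(2)) * g'(2)
= 3 * 3^2 * 3
= 3 * 9 * 3
= 81

81


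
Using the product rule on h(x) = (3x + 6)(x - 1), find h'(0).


Let u(x) = 3x + 6 and v(x) = x - 1
u'(x) = 3
v'(x) = 1
Product rule: h'(x) = u'(x)*v(x) + u(x)*v'(x)
= 3 * (x - 1) + (3x + 6) * 1
At x = 0:
u(0) = 3 * 0 + 6 = 6
v(0) = 1 * 0 - 1 = -1
h'(0) = 3 * (-1) + 6 * 1
= -3 + 6
= 3

3


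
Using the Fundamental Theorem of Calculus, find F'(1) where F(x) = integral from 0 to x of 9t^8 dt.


By the Fundamental Theorem of Calculus (Part 1):
If F(x) = integral from 0 to x of f(t) dt, then F'(x) = f(x)
Here f(t) = 9t^8
So F'(x) = 9x^8
Evaluate at x = 1:
F'(1) = 9 * 1^8
= 9 * 1
= 9

9


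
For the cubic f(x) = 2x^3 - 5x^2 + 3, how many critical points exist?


Find where f'(x) = 0:
f(x) = 2x^3 - 5x^2 + 3
f'(x) = 6x^2 - 10x
This is a quadratic in x. Use the discriminant to count real roots.
Discriminant = (-10)^2 - 4 * 6 * 0
= 100 - 0
= 100
Since discriminant > 0, f'(x) = 0 has 2 real solutions.
Number of critical points: 2

2


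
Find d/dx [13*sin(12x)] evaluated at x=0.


Apply the chain rule to differentiate 13*sin(12x):
d/dx [13*sin(12x)]
= 13 * cos(12x) * d/dx(12x)
= 13 * 12 * cos(12x)
= 156 * cos(12x)
Evaluate at x = 0:
= 156 * cos(0)
= 156 * 1
= 156

156


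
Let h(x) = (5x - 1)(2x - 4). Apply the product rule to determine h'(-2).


Let u(x) = 5x - 1 and v(x) = 2x - 4
u'(x) = 5
v'(x) = 2
Product rule: h'(x) = u'(x)*v(x) + u(x)*v'(x)
= 5 * (2x - 4) + (5x - 1) * 2
At x = -2:
u(-2) = 5 * (-2) - 1 = -11
v(-2) = 2 * (-2) - 4 = -8
h'(-2) = 5 * (-8) + (-11) * 2
= -40 - 22
= -62

-62


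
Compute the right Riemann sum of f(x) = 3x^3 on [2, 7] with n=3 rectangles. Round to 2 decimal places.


Right Riemann sum uses right endpoints of each subinterval.
Interval: [2, 7], n = 3
dx = (7 - 2) / 3 = 5/3
Right endpoints: [11/3, 16/3, 7]
f values: [1331/9, 4096/9, 1029]
Sum = dx * (sum of f values)
= 5/3 * 1632
= 2720 = 2720.00

2720.00


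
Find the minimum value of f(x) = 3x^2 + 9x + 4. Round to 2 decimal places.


For a quadratic f(x) = ax^2 + bx + c with a > 0, the minimum is at the vertex.
Vertex x-coordinate: x = -b/(2a)
x = -(9) / (2 * 3)
x = -9/6 = -3/2
Substitute back to find the minimum value:
f(-3/2) = 3 * (-3/2)^2 + 9 * (-3/2) + 4
= 27/4 - 27/2 + 4
= -11/4 = -2.75

-2.75


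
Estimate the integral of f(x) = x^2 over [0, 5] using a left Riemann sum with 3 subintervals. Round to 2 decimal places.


Left Riemann sum uses left endpoints of each subinterval.
Interval: [0, 5], n = 3
dx = (5 - 0) / 3 = 5/3
Left endpoints: [0, 5/3, 10/3]
f values: [0, 25/9, 100/9]
Sum = dx * (sum of f values)
= 5/3 * 125/9
= 625/27 ≈ 23.15

23.15


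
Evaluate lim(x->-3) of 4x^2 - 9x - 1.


Since polynomials are continuous, we use direct substitution.
lim(x->-3) of 4x^2 - 9x - 1
= 4 * (-3)^2 - 9 * (-3) - 1
= 36 + 27 - 1
= 62

62


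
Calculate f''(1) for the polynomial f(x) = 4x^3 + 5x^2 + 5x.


First derivative:
f'(x) = 12x^2 + 10x + 5
Second derivative:
f''(x) = 24x + 10
Substitute x = 1:
f''(1) = 24 * 1 + 10
= 24 + 10
= 34

34


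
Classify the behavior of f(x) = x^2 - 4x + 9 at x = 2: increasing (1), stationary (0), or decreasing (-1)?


Compute f'(x) to determine behavior:
f'(x) = 2x - 4
f'(2) = 2 * 2 - 4
= 4 - 4
= 0
Since f'(2) = 0, the function is stationary (0)

0


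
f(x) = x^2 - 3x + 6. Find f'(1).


Differentiate term by term using power and sum rules:
f(x) = x^2 - 3x + 6
f'(x) = 2x - 3
Substitute x = 1:
f'(1) = 2 * 1 - 3
= 2 - 3
= -1

-1


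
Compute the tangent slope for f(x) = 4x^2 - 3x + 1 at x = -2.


The slope of the tangent line equals f'(x) at the point.
f(x) = 4x^2 - 3x + 1
f'(x) = 8x - 3
At x = -2:
f'(-2) = 8 * (-2) - 3
= -16 - 3
= -19

-19


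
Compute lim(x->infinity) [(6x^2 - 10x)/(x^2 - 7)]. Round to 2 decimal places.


For limits at infinity with equal-degree polynomials,
we compare leading coefficients.
Numerator leading term: 6x^2
Denominator leading term: x^2
Divide both by x^2:
lim = (6 - 10/x) / (1 - 7/x^2)
As x -> infinity, the 1/x and 1/x^2 terms vanish:
= 6/1 = 6 = 6.00

6.00


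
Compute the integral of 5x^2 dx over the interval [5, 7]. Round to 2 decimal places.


Find the antiderivative of 5x^2:
F(x) = 5/3 * x^3
Apply the Fundamental Theorem of Calculus:
F(7) - F(5)
= 5/3 * 7^3 - 5/3 * 5^3
= 5/3 * (343 - 125)
= 5/3 * 218
= 1090/3 ≈ 363.33

363.33


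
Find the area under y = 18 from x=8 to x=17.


The area under a constant function y = 18 is a rectangle.
Width = 17 - 8 = 9
Height = 18
Area = width * height
= 9 * 18
= 162

162


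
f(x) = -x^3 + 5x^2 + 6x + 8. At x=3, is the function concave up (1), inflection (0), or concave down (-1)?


Concavity is determined by the sign of f''(x).
f(x) = -x^3 + 5x^2 + 6x + 8
f'(x) = -3x^2 + 10x + 6
f''(x) = -6x + 10
f''(3) = -6 * 3 + 10
= -18 + 10
= -8
Since f''(3) < 0, the function is concave down (-1)

-1


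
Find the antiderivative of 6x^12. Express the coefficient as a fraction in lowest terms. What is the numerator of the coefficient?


Apply the power rule for integration:
integral of ax^n dx = a/(n+1) * x^(n+1) + C
integral of 6x^12 dx
= 6/13 * x^13 + C
The coefficient in lowest terms is 6/13, and its numerator is 6

6


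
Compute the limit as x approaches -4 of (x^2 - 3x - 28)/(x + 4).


Direct substitution gives 0/0, so we factor the numerator.
Factor: (x^2 - 3x - 28) = (x + 4)(x - 7)
Cancel the common factor (x + 4):
(x^2 - 3x - 28)/(x + 4) = (x - 7)
Now substitute x = -4:
= (-4) - (7) = -11

-11


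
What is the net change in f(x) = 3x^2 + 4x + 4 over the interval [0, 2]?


Net change = f(b) - f(a)
f(x) = 3x^2 + 4x + 4
Compute f(2):
f(2) = 3 * 2^2 + 4 * 2 + 4
= 12 + 8 + 4
= 24
Compute f(0):
f(0) = 3 * 0^2 + 4 * 0 + 4
= 0 + 0 + 4
= 4
Net change = 24 - 4 = 20

20


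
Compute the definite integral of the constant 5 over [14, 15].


The integral of a constant k over [a, b] equals k * (b - a).
integral from 14 to 15 of 5 dx
= 5 * (15 - 14)
= 5 * 1
= 5

5


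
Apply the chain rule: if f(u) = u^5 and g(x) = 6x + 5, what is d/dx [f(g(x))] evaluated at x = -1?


Using the chain rule: (f(g(x)))' = f'(g(x)) * g'(x)
First, find g(-1):
g(-1) = 6 * (-1) + 5 = -1
Next, f'(u) = 5u^4
And g'(x) = 6
So f'(g(-1)) * g'(-1)
= 5 * (-1)^4 * 6
= 5 * 1 * 6
= 30

30


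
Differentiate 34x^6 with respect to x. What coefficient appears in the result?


We apply the power rule: d/dx [ax^n] = a*n * x^(n-1)
d/dx [34x^6]
= 34 * 6 * x^(6-1)
= 204x^5
The coefficient is 204

204


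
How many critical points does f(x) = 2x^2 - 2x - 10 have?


Find where f'(x) = 0:
f'(x) = 4x - 2
Set f'(x) = 0:
4x - 2 = 0
x = 2 / 4 = 1/2
This is a linear equation in x, so there is exactly one solution.
Number of critical points: 1

1


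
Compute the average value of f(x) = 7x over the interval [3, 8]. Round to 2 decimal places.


Average value = 1/(b-a) * integral from a to b of f(x) dx
First compute the integral of 7x:
F(x) = (7/2)x^2
F(8) = 7/2 * 64 + 0 * 8 = 224
F(3) = 7/2 * 9 + 0 * 3 = 63/2
Integral = 224 - 63/2 = 385/2
Average = (385/2) / (8 - 3) = (385/2) / 5
= 77/2 = 38.50

38.50


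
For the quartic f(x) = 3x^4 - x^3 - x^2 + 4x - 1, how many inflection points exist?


Inflection points occur where f''(x) = 0 and concavity changes.
f(x) = 3x^4 - x^3 - x^2 + 4x - 1
f'(x) = 12x^3 - 3x^2 - 2x + 4
f''(x) = 36x^2 - 6x - 2
This is a quadratic in x. Use the discriminant to count real roots.
Discriminant = (-6)^2 - 4 * 36 * (-2)
= 36 - (-288)
= 324
Since discriminant > 0, f''(x) = 0 has 2 distinct real solutions.
A quadratic with two distinct real roots changes sign at each root, so concavity changes at both.
Number of inflection points: 2

2


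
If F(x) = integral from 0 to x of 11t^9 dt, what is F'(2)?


By the Fundamental Theorem of Calculus (Part 1):
If F(x) = integral from 0 to x of f(t) dt, then F'(x) = f(x)
Here f(t) = 11t^9
So F'(x) = 11x^9
Evaluate at x = 2:
F'(2) = 11 * 2^9
= 11 * 512
= 5632

5632


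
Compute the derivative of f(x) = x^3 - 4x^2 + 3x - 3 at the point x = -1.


Differentiate f(x) = x^3 - 4x^2 + 3x - 3 term by term:
f'(x) = 3x^2 - 8x + 3
Substitute x = -1:
f'(-1) = 3 * (-1)^2 - 8 * (-1) + 3
= 3 + 8 + 3
= 14

14


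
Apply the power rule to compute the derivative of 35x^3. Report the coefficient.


We apply the power rule: d/dx [ax^n] = a*n * x^(n-1)
d/dx [35x^3]
= 35 * 3 * x^(3-1)
= 105x^2
The coefficient is 105

105


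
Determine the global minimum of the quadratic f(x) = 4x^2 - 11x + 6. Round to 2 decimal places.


For a quadratic f(x) = ax^2 + bx + c with a > 0, the minimum is at the vertex.
Vertex x-coordinate: x = -b/(2a)
x = -(-11) / (2 * 4)
x = 11/8
Substitute back to find the minimum value:
f(11/8) = 4 * (11/8)^2 - 11 * (11/8) + 6
= 121/16 - 121/8 + 6
= -25/16 ≈ -1.56

-1.56


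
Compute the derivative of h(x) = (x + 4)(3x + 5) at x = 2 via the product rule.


Let u(x) = x + 4 and v(x) = 3x + 5
u'(x) = 1
v'(x) = 3
Product rule: h'(x) = u'(x)*v(x) + u(x)*v'(x)
= 1 * (3x + 5) + (x + 4) * 3
At x = 2:
u(2) = 1 * 2 + 4 = 6
v(2) = 3 * 2 + 5 = 11
h'(2) = 1 * 11 + 6 * 3
= 11 + 18
= 29

29


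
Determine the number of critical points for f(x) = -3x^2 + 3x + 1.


Find where f'(x) = 0:
f'(x) = -6x + 3
Set f'(x) = 0:
-6x + 3 = 0
x = -3 / (-6) = 1/2
This is a linear equation in x, so there is exactly one solution.
Number of critical points: 1

1


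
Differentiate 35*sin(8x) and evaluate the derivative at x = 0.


Apply the chain rule to differentiate 35*sin(8x):
d/dx [35*sin(8x)]
= 35 * cos(8x) * d/dx(8x)
= 35 * 8 * cos(8x)
= 280 * cos(8x)
Evaluate at x = 0:
= 280 * cos(0)
= 280 * 1
= 280

280


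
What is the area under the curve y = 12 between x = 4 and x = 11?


The area under a constant function y = 12 is a rectangle.
Width = 11 - 4 = 7
Height = 12
Area = width * height
= 7 * 12
= 84

84


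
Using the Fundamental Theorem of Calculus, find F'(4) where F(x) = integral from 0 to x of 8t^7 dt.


By the Fundamental Theorem of Calculus (Part 1):
If F(x) = integral from 0 to x of f(t) dt, then F'(x) = f(x)
Here f(t) = 8t^7
So F'(x) = 8x^7
Evaluate at x = 4:
F'(4) = 8 * 4^7
= 8 * 16384
= 131072

131072


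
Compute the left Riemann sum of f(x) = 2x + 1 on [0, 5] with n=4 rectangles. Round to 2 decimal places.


Left Riemann sum uses left endpoints of each subinterval.
Interval: [0, 5], n = 4
dx = (5 - 0) / 4 = 5/4
Left endpoints: [0, 5/4, 5/2, 15/4]
f values: [1, 7/2, 6, 17/2]
Sum = dx * (sum of f values)
= 5/4 * 19
= 95/4 = 23.75

23.75


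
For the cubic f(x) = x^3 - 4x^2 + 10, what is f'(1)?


Differentiate f(x) = x^3 - 4x^2 + 10 term by term:
f'(x) = 3x^2 - 8x
Substitute x = 1:
f'(1) = 3 * 1^2 - 8 * 1 + 0
= 3 - 8 + 0
= -5

-5


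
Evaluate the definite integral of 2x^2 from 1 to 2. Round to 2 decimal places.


Find the antiderivative of 2x^2:
F(x) = 2/3 * x^3
Apply the Fundamental Theorem of Calculus:
F(2) - F(1)
= 2/3 * 2^3 - 2/3 * 1^3
= 2/3 * (8 - 1)
= 2/3 * 7
= 14/3 ≈ 4.67

4.67


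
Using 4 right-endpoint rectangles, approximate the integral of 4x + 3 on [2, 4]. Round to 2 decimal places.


Right Riemann sum uses right endpoints of each subinterval.
Interval: [2, 4], n = 4
dx = (4 - 2) / 4 = 1/2
Right endpoints: [5/2, 3, 7/2, 4]
f values: [13, 15, 17, 19]
Sum = dx * (sum of f values)
= 1/2 * 64
= 32 = 32.00

32.00


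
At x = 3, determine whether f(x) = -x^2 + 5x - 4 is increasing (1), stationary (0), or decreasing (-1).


Compute f'(x) to determine behavior:
f'(x) = -2x + 5
f'(3) = -2 * 3 + 5
= -6 + 5
= -1
Since f'(3) < 0, the function is decreasing (-1)

-1


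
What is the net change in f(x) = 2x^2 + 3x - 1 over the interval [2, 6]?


Net change = f(b) - f(a)
f(x) = 2x^2 + 3x - 1
Compute f(6):
f(6) = 2 * 6^2 + 3 * 6 - 1
= 72 + 18 - 1
= 89
Compute f(2):
f(2) = 2 * 2^2 + 3 * 2 - 1
= 8 + 6 - 1
= 13
Net change = 89 - 13 = 76

76


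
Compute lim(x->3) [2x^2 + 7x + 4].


Since polynomials are continuous, we use direct substitution.
lim(x->3) of 2x^2 + 7x + 4
= 2 * 3^2 + 7 * 3 + 4
= 18 + 21 + 4
= 43

43


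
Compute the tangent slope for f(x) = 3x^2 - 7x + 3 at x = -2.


The slope of the tangent line equals f'(x) at the point.
f(x) = 3x^2 - 7x + 3
f'(x) = 6x - 7
At x = -2:
f'(-2) = 6 * (-2) - 7
= -12 - 7
= -19

-19


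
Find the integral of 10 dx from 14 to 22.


The integral of a constant k over [a, b] equals k * (b - a).
integral from 14 to 22 of 10 dx
= 10 * (22 - 14)
= 10 * 8
= 80

80


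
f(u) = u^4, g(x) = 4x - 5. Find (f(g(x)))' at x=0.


Using the chain rule: (f(g(x)))' = f'(g(x)) * g'(x)
First, find g(0):
g(0) = 4 * 0 - 5 = -5
Next, f'(u) = 4u^3
And g'(x) = 4
So f'(g(0)) * g'(0)
= 4 * (-5)^3 * 4
= 4 * (-125) * 4
= -2000

-2000


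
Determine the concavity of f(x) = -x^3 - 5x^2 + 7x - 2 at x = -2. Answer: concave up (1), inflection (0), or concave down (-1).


Concavity is determined by the sign of f''(x).
f(x) = -x^3 - 5x^2 + 7x - 2
f'(x) = -3x^2 - 10x + 7
f''(x) = -6x - 10
f''(-2) = -6 * (-2) - 10
= 12 - 10
= 2
Since f''(-2) > 0, the function is concave up (1)

1


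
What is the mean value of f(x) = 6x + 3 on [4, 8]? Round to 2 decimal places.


Average value = 1/(b-a) * integral from a to b of f(x) dx
First compute the integral of 6x + 3:
F(x) = 3x^2 + 3x
F(8) = 3 * 64 + 3 * 8 = 216
F(4) = 3 * 16 + 3 * 4 = 60
Integral = 216 - 60 = 156
Average = 156 / (8 - 4) = 156 / 4
= 39 = 39.00

39.00


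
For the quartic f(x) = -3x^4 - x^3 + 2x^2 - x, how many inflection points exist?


Inflection points occur where f''(x) = 0 and concavity changes.
f(x) = -3x^4 - x^3 + 2x^2 - x
f'(x) = -12x^3 - 3x^2 + 4x - 1
f''(x) = -36x^2 - 6x + 4
This is a quadratic in x. Use the discriminant to count real roots.
Discriminant = (-6)^2 - 4 * (-36) * 4
= 36 - (-576)
= 612
Since discriminant > 0, f''(x) = 0 has 2 distinct real solutions.
A quadratic with two distinct real roots changes sign at each root, so concavity changes at both.
Number of inflection points: 2

2


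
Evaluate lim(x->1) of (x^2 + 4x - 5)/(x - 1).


Direct substitution gives 0/0, so we factor the numerator.
Factor: (x^2 + 4x - 5) = (x - 1)(x + 5)
Cancel the common factor (x - 1):
(x^2 + 4x - 5)/(x - 1) = (x + 5)
Now substitute x = 1:
= (1) - (-5) = 6

6


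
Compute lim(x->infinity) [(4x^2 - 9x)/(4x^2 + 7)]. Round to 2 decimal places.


For limits at infinity with equal-degree polynomials,
we compare leading coefficients.
Numerator leading term: 4x^2
Denominator leading term: 4x^2
Divide both by x^2:
lim = (4 - 9/x) / (4 + 7/x^2)
As x -> infinity, the 1/x and 1/x^2 terms vanish:
= 4/4 = 1 = 1.00

1.00


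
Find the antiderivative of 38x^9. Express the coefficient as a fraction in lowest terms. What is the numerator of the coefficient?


Apply the power rule for integration:
integral of ax^n dx = a/(n+1) * x^(n+1) + C
integral of 38x^9 dx
= 38/10 * x^10 + C
= 19/5 * x^10 + C
The coefficient in lowest terms is 19/5, and its numerator is 19

19


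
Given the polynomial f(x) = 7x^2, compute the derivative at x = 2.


Differentiate term by term using power and sum rules:
f(x) = 7x^2
f'(x) = 14x
Substitute x = 2:
f'(2) = 14 * 2 + 0
= 28 + 0
= 28

28


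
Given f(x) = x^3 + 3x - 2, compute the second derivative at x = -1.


First derivative:
f'(x) = 3x^2 + 3
Second derivative:
f''(x) = 6x
Substitute x = -1:
f''(-1) = 6 * (-1) + 0
= -6 + 0
= -6

-6


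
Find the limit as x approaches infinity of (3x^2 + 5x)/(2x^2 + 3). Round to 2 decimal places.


For limits at infinity with equal-degree polynomials,
we compare leading coefficients.
Numerator leading term: 3x^2
Denominator leading term: 2x^2
Divide both by x^2:
lim = (3 + 5/x) / (2 + 3/x^2)
As x -> infinity, the 1/x and 1/x^2 terms vanish:
= 3/2 = 1.50

1.50


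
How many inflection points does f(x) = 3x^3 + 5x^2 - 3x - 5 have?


Inflection points occur where f''(x) = 0 and concavity changes.
f(x) = 3x^3 + 5x^2 - 3x - 5
f'(x) = 9x^2 + 10x - 3
f''(x) = 18x + 10
Set f''(x) = 0:
18x + 10 = 0
x = -10 / 18 = -5/9
Since f''(x) is linear (degree 1), it changes sign at this point.
Therefore there is exactly 1 inflection point.

1


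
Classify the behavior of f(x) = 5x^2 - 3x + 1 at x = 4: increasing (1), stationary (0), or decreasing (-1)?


Compute f'(x) to determine behavior:
f'(x) = 10x - 3
f'(4) = 10 * 4 - 3
= 40 - 3
= 37
Since f'(4) > 0, the function is increasing (1)

1


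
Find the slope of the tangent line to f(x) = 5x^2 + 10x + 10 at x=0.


The slope of the tangent line equals f'(x) at the point.
f(x) = 5x^2 + 10x + 10
f'(x) = 10x + 10
At x = 0:
f'(0) = 10 * 0 + 10
= 0 + 10
= 10

10


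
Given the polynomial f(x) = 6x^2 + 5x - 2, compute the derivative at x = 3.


Differentiate term by term using power and sum rules:
f(x) = 6x^2 + 5x - 2
f'(x) = 12x + 5
Substitute x = 3:
f'(3) = 12 * 3 + 5
= 36 + 5
= 41

41


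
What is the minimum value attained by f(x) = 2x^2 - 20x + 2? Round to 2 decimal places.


For a quadratic f(x) = ax^2 + bx + c with a > 0, the minimum is at the vertex.
Vertex x-coordinate: x = -b/(2a)
x = -(-20) / (2 * 2)
x = 20/4 = 5
Substitute back to find the minimum value:
f(5) = 2 * 5^2 - 20 * 5 + 2
= 50 - 100 + 2
= -48 = -48.00

-48.00


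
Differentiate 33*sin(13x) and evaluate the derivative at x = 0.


Apply the chain rule to differentiate 33*sin(13x):
d/dx [33*sin(13x)]
= 33 * cos(13x) * d/dx(13x)
= 33 * 13 * cos(13x)
= 429 * cos(13x)
Evaluate at x = 0:
= 429 * cos(0)
= 429 * 1
= 429

429


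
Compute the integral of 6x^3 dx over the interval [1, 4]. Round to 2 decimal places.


Find the antiderivative of 6x^3:
F(x) = 6/4 * x^4
Apply the Fundamental Theorem of Calculus:
F(4) - F(1)
= 6/4 * 4^4 - 6/4 * 1^4
= 6/4 * (256 - 1)
= 6/4 * 255
= 765/2 = 382.50

382.50


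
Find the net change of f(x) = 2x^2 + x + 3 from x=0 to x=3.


Net change = f(b) - f(a)
f(x) = 2x^2 + x + 3
Compute f(3):
f(3) = 2 * 3^2 + 1 * 3 + 3
= 18 + 3 + 3
= 24
Compute f(0):
f(0) = 2 * 0^2 + 1 * 0 + 3
= 0 + 0 + 3
= 3
Net change = 24 - 3 = 21

21


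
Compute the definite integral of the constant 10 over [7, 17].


The integral of a constant k over [a, b] equals k * (b - a).
integral from 7 to 17 of 10 dx
= 10 * (17 - 7)
= 10 * 10
= 100

100


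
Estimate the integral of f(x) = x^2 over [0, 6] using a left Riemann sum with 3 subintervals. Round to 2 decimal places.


Left Riemann sum uses left endpoints of each subinterval.
Interval: [0, 6], n = 3
dx = (6 - 0) / 3 = 2
Left endpoints: [0, 2, 4]
f values: [0, 4, 16]
Sum = dx * (sum of f values)
= 2 * 20
= 40 = 40.00

40.00


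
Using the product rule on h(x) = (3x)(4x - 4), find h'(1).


Let u(x) = 3x and v(x) = 4x - 4
u'(x) = 3
v'(x) = 4
Product rule: h'(x) = u'(x)*v(x) + u(x)*v'(x)
= 3 * (4x - 4) + (3x) * 4
At x = 1:
u(1) = 3 * 1 + 0 = 3
v(1) = 4 * 1 - 4 = 0
h'(1) = 3 * 0 + 3 * 4
= 0 + 12
= 12

12


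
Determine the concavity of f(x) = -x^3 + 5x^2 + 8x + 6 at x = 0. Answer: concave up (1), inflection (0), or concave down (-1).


Concavity is determined by the sign of f''(x).
f(x) = -x^3 + 5x^2 + 8x + 6
f'(x) = -3x^2 + 10x + 8
f''(x) = -6x + 10
f''(0) = -6 * 0 + 10
= 0 + 10
= 10
Since f''(0) > 0, the function is concave up (1)

1


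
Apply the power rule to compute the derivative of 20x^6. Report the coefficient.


We apply the power rule: d/dx [ax^n] = a*n * x^(n-1)
d/dx [20x^6]
= 20 * 6 * x^(6-1)
= 120x^5
The coefficient is 120

120


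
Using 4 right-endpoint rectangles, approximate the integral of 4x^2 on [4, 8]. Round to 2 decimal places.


Right Riemann sum uses right endpoints of each subinterval.
Interval: [4, 8], n = 4
dx = (8 - 4) / 4 = 1
Right endpoints: [5, 6, 7, 8]
f values: [100, 144, 196, 256]
Sum = dx * (sum of f values)
= 1 * 696
= 696 = 696.00

696.00


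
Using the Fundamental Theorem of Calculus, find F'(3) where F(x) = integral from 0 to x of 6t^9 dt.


By the Fundamental Theorem of Calculus (Part 1):
If F(x) = integral from 0 to x of f(t) dt, then F'(x) = f(x)
Here f(t) = 6t^9
So F'(x) = 6x^9
Evaluate at x = 3:
F'(3) = 6 * 3^9
= 6 * 19683
= 118098

118098


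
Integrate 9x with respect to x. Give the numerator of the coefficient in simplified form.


Apply the power rule for integration:
integral of ax^n dx = a/(n+1) * x^(n+1) + C
integral of 9x dx
= 9/2 * x^2 + C
The coefficient in lowest terms is 9/2, and its numerator is 9

9


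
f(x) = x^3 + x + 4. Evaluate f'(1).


Differentiate f(x) = x^3 + x + 4 term by term:
f'(x) = 3x^2 + 1
Substitute x = 1:
f'(1) = 3 * 1^2 + 0 * 1 + 1
= 3 + 0 + 1
= 4

4


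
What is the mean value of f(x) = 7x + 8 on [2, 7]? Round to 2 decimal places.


Average value = 1/(b-a) * integral from a to b of f(x) dx
First compute the integral of 7x + 8:
F(x) = (7/2)x^2 + 8x
F(7) = 7/2 * 49 + 8 * 7 = 455/2
F(2) = 7/2 * 4 + 8 * 2 = 30
Integral = 455/2 - 30 = 395/2
Average = (395/2) / (7 - 2) = (395/2) / 5
= 79/2 = 39.50

39.50


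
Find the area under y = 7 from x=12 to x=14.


The area under a constant function y = 7 is a rectangle.
Width = 14 - 12 = 2
Height = 7
Area = width * height
= 2 * 7
= 14

14


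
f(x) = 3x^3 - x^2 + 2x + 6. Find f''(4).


First derivative:
f'(x) = 9x^2 - 2x + 2
Second derivative:
f''(x) = 18x - 2
Substitute x = 4:
f''(4) = 18 * 4 - 2
= 72 - 2
= 70

70


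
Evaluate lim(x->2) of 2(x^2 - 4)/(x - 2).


Direct substitution gives 0/0, so we factor the numerator.
Factor: 2(x^2 - 4) = 2 * (x - 2)(x + 2)
Cancel the common factor (x - 2):
2(x^2 - 4)/(x - 2) = 2 * (x + 2)
Now substitute x = 2:
= 2 * (2 + 2) = 8

8


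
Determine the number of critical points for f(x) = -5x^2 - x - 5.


Find where f'(x) = 0:
f'(x) = -10x - 1
Set f'(x) = 0:
-10x - 1 = 0
x = 1 / (-10) = -1/10
This is a linear equation in x, so there is exactly one solution.
Number of critical points: 1

1


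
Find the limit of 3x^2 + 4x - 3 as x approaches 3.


Since polynomials are continuous, we use direct substitution.
lim(x->3) of 3x^2 + 4x - 3
= 3 * 3^2 + 4 * 3 - 3
= 27 + 12 - 3
= 36

36


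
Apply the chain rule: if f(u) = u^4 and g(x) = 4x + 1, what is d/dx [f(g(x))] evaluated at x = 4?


Using the chain rule: (f(g(x)))' = f'(g(x)) * g'(x)
First, find g(4):
g(4) = 4 * 4 + 1 = 17
Next, f'(u) = 4u^3
And g'(x) = 4
So f'(g(4)) * g'(4)
= 4 * 17^3 * 4
= 4 * 4913 * 4
= 78608

78608


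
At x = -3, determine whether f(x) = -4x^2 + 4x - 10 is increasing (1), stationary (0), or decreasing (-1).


Compute f'(x) to determine behavior:
f'(x) = -8x + 4
f'(-3) = -8 * (-3) + 4
= 24 + 4
= 28
Since f'(-3) > 0, the function is increasing (1)

1


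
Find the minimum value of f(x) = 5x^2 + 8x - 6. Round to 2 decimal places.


For a quadratic f(x) = ax^2 + bx + c with a > 0, the minimum is at the vertex.
Vertex x-coordinate: x = -b/(2a)
x = -(8) / (2 * 5)
x = -8/10 = -4/5
Substitute back to find the minimum value:
f(-4/5) = 5 * (-4/5)^2 + 8 * (-4/5) - 6
= 16/5 - 32/5 - 6
= -46/5 = -9.20

-9.20


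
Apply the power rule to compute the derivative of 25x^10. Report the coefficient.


We apply the power rule: d/dx [ax^n] = a*n * x^(n-1)
d/dx [25x^10]
= 25 * 10 * x^(10-1)
= 250x^9
The coefficient is 250

250


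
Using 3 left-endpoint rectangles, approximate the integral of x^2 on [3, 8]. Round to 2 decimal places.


Left Riemann sum uses left endpoints of each subinterval.
Interval: [3, 8], n = 3
dx = (8 - 3) / 3 = 5/3
Left endpoints: [3, 14/3, 19/3]
f values: [9, 196/9, 361/9]
Sum = dx * (sum of f values)
= 5/3 * 638/9
= 3190/27 ≈ 118.15

118.15


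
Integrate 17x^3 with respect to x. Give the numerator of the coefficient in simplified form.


Apply the power rule for integration:
integral of ax^n dx = a/(n+1) * x^(n+1) + C
integral of 17x^3 dx
= 17/4 * x^4 + C
The coefficient in lowest terms is 17/4, and its numerator is 17

17


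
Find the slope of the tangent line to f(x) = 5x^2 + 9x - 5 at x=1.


The slope of the tangent line equals f'(x) at the point.
f(x) = 5x^2 + 9x - 5
f'(x) = 10x + 9
At x = 1:
f'(1) = 10 * 1 + 9
= 10 + 9
= 19

19


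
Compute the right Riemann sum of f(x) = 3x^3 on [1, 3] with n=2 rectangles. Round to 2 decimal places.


Right Riemann sum uses right endpoints of each subinterval.
Interval: [1, 3], n = 2
dx = (3 - 1) / 2 = 1
Right endpoints: [2, 3]
f values: [24, 81]
Sum = dx * (sum of f values)
= 1 * 105
= 105 = 105.00

105.00


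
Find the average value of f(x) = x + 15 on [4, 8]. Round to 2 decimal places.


Average value = 1/(b-a) * integral from a to b of f(x) dx
First compute the integral of x + 15:
F(x) = (1/2)x^2 + 15x
F(8) = 1/2 * 64 + 15 * 8 = 152
F(4) = 1/2 * 16 + 15 * 4 = 68
Integral = 152 - 68 = 84
Average = 84 / (8 - 4) = 84 / 4
= 21 = 21.00

21.00


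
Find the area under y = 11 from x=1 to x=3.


The area under a constant function y = 11 is a rectangle.
Width = 3 - 1 = 2
Height = 11
Area = width * height
= 2 * 11
= 22

22


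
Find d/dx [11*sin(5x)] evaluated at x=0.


Apply the chain rule to differentiate 11*sin(5x):
d/dx [11*sin(5x)]
= 11 * cos(5x) * d/dx(5x)
= 11 * 5 * cos(5x)
= 55 * cos(5x)
Evaluate at x = 0:
= 55 * cos(0)
= 55 * 1
= 55

55


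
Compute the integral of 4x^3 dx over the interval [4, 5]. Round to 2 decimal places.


Find the antiderivative of 4x^3:
F(x) = 4/4 * x^4
Apply the Fundamental Theorem of Calculus:
F(5) - F(4)
= 4/4 * 5^4 - 4/4 * 4^4
= 4/4 * (625 - 256)
= 4/4 * 369
= 369 = 369.00

369.00


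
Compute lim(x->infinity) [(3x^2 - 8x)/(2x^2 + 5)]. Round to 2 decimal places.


For limits at infinity with equal-degree polynomials,
we compare leading coefficients.
Numerator leading term: 3x^2
Denominator leading term: 2x^2
Divide both by x^2:
lim = (3 - 8/x) / (2 + 5/x^2)
As x -> infinity, the 1/x and 1/x^2 terms vanish:
= 3/2 = 1.50

1.50


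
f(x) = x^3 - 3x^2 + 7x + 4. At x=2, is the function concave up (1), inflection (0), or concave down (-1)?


Concavity is determined by the sign of f''(x).
f(x) = x^3 - 3x^2 + 7x + 4
f'(x) = 3x^2 - 6x + 7
f''(x) = 6x - 6
f''(2) = 6 * 2 - 6
= 12 - 6
= 6
Since f''(2) > 0, the function is concave up (1)

1


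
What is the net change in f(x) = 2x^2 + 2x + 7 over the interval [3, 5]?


Net change = f(b) - f(a)
f(x) = 2x^2 + 2x + 7
Compute f(5):
f(5) = 2 * 5^2 + 2 * 5 + 7
= 50 + 10 + 7
= 67
Compute f(3):
f(3) = 2 * 3^2 + 2 * 3 + 7
= 18 + 6 + 7
= 31
Net change = 67 - 31 = 36

36


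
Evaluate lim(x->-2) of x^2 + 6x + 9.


Since polynomials are continuous, we use direct substitution.
lim(x->-2) of x^2 + 6x + 9
= 1 * (-2)^2 + 6 * (-2) + 9
= 4 - 12 + 9
= 1

1


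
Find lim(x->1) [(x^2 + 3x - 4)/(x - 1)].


Direct substitution gives 0/0, so we factor the numerator.
Factor: (x^2 + 3x - 4) = (x - 1)(x + 4)
Cancel the common factor (x - 1):
(x^2 + 3x - 4)/(x - 1) = (x + 4)
Now substitute x = 1:
= (1) - (-4) = 5

5


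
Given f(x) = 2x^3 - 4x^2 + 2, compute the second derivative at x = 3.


First derivative:
f'(x) = 6x^2 - 8x
Second derivative:
f''(x) = 12x - 8
Substitute x = 3:
f''(3) = 12 * 3 - 8
= 36 - 8
= 28

28


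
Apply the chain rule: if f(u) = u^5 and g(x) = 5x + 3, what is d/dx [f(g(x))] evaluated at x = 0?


Using the chain rule: (f(g(x)))' = f'(g(x)) * g'(x)
First, find g(0):
g(0) = 5 * 0 + 3 = 3
Next, f'(u) = 5u^4
And g'(x) = 5
So f'(g(0)) * g'(0)
= 5 * 3^4 * 5
= 5 * 81 * 5
= 2025

2025


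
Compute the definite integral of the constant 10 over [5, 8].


The integral of a constant k over [a, b] equals k * (b - a).
integral from 5 to 8 of 10 dx
= 10 * (8 - 5)
= 10 * 3
= 30

30


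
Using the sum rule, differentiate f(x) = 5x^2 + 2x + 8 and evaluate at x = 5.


Differentiate term by term using power and sum rules:
f(x) = 5x^2 + 2x + 8
f'(x) = 10x + 2
Substitute x = 5:
f'(5) = 10 * 5 + 2
= 50 + 2
= 52

52


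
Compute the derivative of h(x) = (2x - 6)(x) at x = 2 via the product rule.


Let u(x) = 2x - 6 and v(x) = x
u'(x) = 2
v'(x) = 1
Product rule: h'(x) = u'(x)*v(x) + u(x)*v'(x)
= 2 * (x) + (2x - 6) * 1
At x = 2:
u(2) = 2 * 2 - 6 = -2
v(2) = 1 * 2 + 0 = 2
h'(2) = 2 * 2 + (-2) * 1
= 4 - 2
= 2

2


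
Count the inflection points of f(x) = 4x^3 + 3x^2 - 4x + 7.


Inflection points occur where f''(x) = 0 and concavity changes.
f(x) = 4x^3 + 3x^2 - 4x + 7
f'(x) = 12x^2 + 6x - 4
f''(x) = 24x + 6
Set f''(x) = 0:
24x + 6 = 0
x = -6 / 24 = -1/4
Since f''(x) is linear (degree 1), it changes sign at this point.
Therefore there is exactly 1 inflection point.

1


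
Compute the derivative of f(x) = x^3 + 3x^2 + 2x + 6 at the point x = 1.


Differentiate f(x) = x^3 + 3x^2 + 2x + 6 term by term:
f'(x) = 3x^2 + 6x + 2
Substitute x = 1:
f'(1) = 3 * 1^2 + 6 * 1 + 2
= 3 + 6 + 2
= 11

11


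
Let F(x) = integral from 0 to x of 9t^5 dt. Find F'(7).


By the Fundamental Theorem of Calculus (Part 1):
If F(x) = integral from 0 to x of f(t) dt, then F'(x) = f(x)
Here f(t) = 9t^5
So F'(x) = 9x^5
Evaluate at x = 7:
F'(7) = 9 * 7^5
= 9 * 16807
= 151263

151263


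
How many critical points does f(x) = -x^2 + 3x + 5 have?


Find where f'(x) = 0:
f'(x) = -2x + 3
Set f'(x) = 0:
-2x + 3 = 0
x = -3 / (-2) = 3/2
This is a linear equation in x, so there is exactly one solution.
Number of critical points: 1

1


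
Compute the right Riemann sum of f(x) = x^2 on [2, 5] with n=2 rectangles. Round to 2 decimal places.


Right Riemann sum uses right endpoints of each subinterval.
Interval: [2, 5], n = 2
dx = (5 - 2) / 2 = 3/2
Right endpoints: [7/2, 5]
f values: [49/4, 25]
Sum = dx * (sum of f values)
= 3/2 * 149/4
= 447/8 ≈ 55.88

55.88


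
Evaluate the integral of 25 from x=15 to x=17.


The integral of a constant k over [a, b] equals k * (b - a).
integral from 15 to 17 of 25 dx
= 25 * (17 - 15)
= 25 * 2
= 50

50


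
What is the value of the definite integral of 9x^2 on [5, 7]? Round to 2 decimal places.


Find the antiderivative of 9x^2:
F(x) = 9/3 * x^3
Apply the Fundamental Theorem of Calculus:
F(7) - F(5)
= 9/3 * 7^3 - 9/3 * 5^3
= 9/3 * (343 - 125)
= 9/3 * 218
= 654 = 654.00

654.00


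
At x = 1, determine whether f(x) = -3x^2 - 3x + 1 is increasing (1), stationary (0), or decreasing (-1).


Compute f'(x) to determine behavior:
f'(x) = -6x - 3
f'(1) = -6 * 1 - 3
= -6 - 3
= -9
Since f'(1) < 0, the function is decreasing (-1)

-1


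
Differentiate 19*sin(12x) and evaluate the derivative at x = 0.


Apply the chain rule to differentiate 19*sin(12x):
d/dx [19*sin(12x)]
= 19 * cos(12x) * d/dx(12x)
= 19 * 12 * cos(12x)
= 228 * cos(12x)
Evaluate at x = 0:
= 228 * cos(0)
= 228 * 1
= 228

228


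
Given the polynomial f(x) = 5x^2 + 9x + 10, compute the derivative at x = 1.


Differentiate term by term using power and sum rules:
f(x) = 5x^2 + 9x + 10
f'(x) = 10x + 9
Substitute x = 1:
f'(1) = 10 * 1 + 9
= 10 + 9
= 19

19


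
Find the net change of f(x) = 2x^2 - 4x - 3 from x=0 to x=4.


Net change = f(b) - f(a)
f(x) = 2x^2 - 4x - 3
Compute f(4):
f(4) = 2 * 4^2 - 4 * 4 - 3
= 32 - 16 - 3
= 13
Compute f(0):
f(0) = 2 * 0^2 - 4 * 0 - 3
= 0 + 0 - 3
= -3
Net change = 13 - (-3) = 16

16


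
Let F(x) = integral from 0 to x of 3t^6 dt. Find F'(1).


By the Fundamental Theorem of Calculus (Part 1):
If F(x) = integral from 0 to x of f(t) dt, then F'(x) = f(x)
Here f(t) = 3t^6
So F'(x) = 3x^6
Evaluate at x = 1:
F'(1) = 3 * 1^6
= 3 * 1
= 3

3


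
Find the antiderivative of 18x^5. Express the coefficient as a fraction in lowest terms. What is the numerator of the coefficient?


Apply the power rule for integration:
integral of ax^n dx = a/(n+1) * x^(n+1) + C
integral of 18x^5 dx
= 18/6 * x^6 + C
= 3 * x^6 + C
The coefficient in lowest terms is 3 = 3/1, so its numerator is 3

3
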